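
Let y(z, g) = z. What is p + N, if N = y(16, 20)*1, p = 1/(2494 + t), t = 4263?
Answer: 108113/6757 ≈ 16.000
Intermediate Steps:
p = 1/6757 (p = 1/(2494 + 4263) = 1/6757 ≈ 0.00014799)
N = 16 (N = 16*1 = 16)
p + N = 1/6757 + 16 = 108113/6757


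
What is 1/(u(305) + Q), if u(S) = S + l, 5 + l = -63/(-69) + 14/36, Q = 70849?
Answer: 414/29456225 ≈ 1.4055e-5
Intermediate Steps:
l = -1531/414 (l = -5 + (-63/(-69) + 14/36) = -5 + (-63*(-1/69) + 14*(1/36)) = -5 + (21/23 + 7/18) = -5 + 539/414 = -1531/414 ≈ -3.6981)
u(S) = -1531/414 + S (u(S) = S - 1531/414 = -1531/414 + S)
1/(u(305) + Q) = 1/((-1531/414 + 305) + 70849) = 1/(124739/414 + 70849) = 1/(29456225/414) = 414/29456225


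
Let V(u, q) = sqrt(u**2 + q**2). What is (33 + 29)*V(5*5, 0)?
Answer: 1550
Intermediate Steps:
V(u, q) = sqrt(q**2 + u**2)
(33 + 29)*V(5*5, 0) = (33 + 29)*sqrt(0**2 + (5*5)**2) = 62*sqrt(0 + 25**2) = 62*sqrt(0 + 625) = 62*sqrt(625) = 62*25 = 1550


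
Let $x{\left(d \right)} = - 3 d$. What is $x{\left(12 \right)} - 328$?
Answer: $-364$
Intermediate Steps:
$x{\left(12 \right)} - 328 = \left(-3\right) 12 - 328 = -36 - 328 = -364$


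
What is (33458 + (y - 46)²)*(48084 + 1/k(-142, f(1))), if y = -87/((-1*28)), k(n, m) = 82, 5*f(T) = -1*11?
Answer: 109113432283497/64288 ≈ 1.6973e+9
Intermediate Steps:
f(T) = -11/5 (f(T) = (-1*11)/5 = (⅕)*(-11) = -11/5)
y = 87/28 (y = -87/(-28) = -87*(-1/28) = 87/28 ≈ 3.1071)
(33458 + (y - 46)²)*(48084 + 1/k(-142, f(1))) = (33458 + (87/28 - 46)²)*(48084 + 1/82) = (33458 + (-1201/28)²)*(48084 + 1/82) = (33458 + 1442401/784)*(3942889/82) = (27673473/784)*(3942889/82) = 109113432283497/64288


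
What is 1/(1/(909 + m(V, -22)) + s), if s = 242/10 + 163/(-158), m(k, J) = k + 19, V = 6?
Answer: 184465/4273948 ≈ 0.043160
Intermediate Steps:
m(k, J) = 19 + k
s = 18303/790 (s = 242*(⅒) + 163*(-1/158) = 121/5 - 163/158 = 18303/790 ≈ 23.168)
1/(1/(909 + m(V, -22)) + s) = 1/(1/(909 + (19 + 6)) + 18303/790) = 1/(1/(909 + 25) + 18303/790) = 1/(1/934 + 18303/790) = 1/(4273948/184465) = 184465/4273948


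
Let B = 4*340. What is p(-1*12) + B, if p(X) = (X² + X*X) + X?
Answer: 1636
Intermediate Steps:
p(X) = X + 2*X² (p(X) = (X² + X²) + X = 2*X² + X = X + 2*X²)
B = 1360
p(-1*12) + B = (-1*12)*(1 + 2*(-1*12)) + 1360 = -12*(1 + 2*(-12)) + 1360 = -12*(1 - 24) + 1360 = -12*(-23) + 1360 = 276 + 1360 = 1636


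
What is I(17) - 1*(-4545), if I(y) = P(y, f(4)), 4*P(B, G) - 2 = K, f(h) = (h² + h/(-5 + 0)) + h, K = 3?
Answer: 18185/4 ≈ 4546.3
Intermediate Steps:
f(h) = h² + 4*h/5 (f(h) = (h² + h/(-5)) + h = (h² - h/5) + h = h² + 4*h/5)
P(B, G) = 5/4 (P(B, G) = ½ + (¼)*3 = ½ + ¾ = 5/4)
I(y) = 5/4
I(17) - 1*(-4545) = 5/4 - 1*(-4545) = 5/4 + 4545 = 18185/4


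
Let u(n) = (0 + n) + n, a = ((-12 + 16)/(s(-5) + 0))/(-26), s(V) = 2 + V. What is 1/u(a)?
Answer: 39/4 ≈ 9.7500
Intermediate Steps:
a = 2/39 (a = ((-12 + 16)/((2 - 5) + 0))/(-26) = (4/(-3 + 0))*(-1/26) = (4/(-3))*(-1/26) = (4*(-1/3))*(-1/26) = -4/3*(-1/26) = 2/39 ≈ 0.051282)
u(n) = 2*n (u(n) = n + n = 2*n)
1/u(a) = 1/(2*(2/39)) = 1/(4/39) = 39/4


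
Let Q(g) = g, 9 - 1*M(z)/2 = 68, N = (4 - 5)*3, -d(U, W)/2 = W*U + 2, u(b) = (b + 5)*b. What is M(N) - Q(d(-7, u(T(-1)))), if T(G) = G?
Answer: -58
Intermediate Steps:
u(b) = b*(5 + b) (u(b) = (5 + b)*b = b*(5 + b))
d(U, W) = -4 - 2*U*W (d(U, W) = -2*(W*U + 2) = -2*(U*W + 2) = -2*(2 + U*W) = -4 - 2*U*W)
N = -3 (N = -1*3 = -3)
M(z) = -118 (M(z) = 18 - 2*68 = 18 - 136 = -118)
M(N) - Q(d(-7, u(T(-1)))) = -118 - (-4 - 2*(-7)*(-(5 - 1))) = -118 - (-4 - 2*(-7)*(-1*4)) = -118 - (-4 - 2*(-7)*(-4)) = -118 - (-4 - 56) = -118 - 1*(-60) = -118 + 60 = -58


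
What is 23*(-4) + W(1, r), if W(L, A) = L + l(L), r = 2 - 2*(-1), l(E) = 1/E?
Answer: -90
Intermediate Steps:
l(E) = 1/E
r = 4 (r = 2 + 2 = 4)
W(L, A) = L + 1/L
23*(-4) + W(1, r) = 23*(-4) + (1 + 1/1) = -92 + (1 + 1) = -92 + 2 = -90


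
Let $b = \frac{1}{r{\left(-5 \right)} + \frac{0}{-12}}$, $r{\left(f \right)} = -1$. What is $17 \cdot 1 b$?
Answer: $-17$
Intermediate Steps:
$b = -1$ ($b = \frac{1}{-1 + \frac{0}{-12}} = \frac{1}{-1 + 0 \left(- \frac{1}{12}\right)} = \frac{1}{-1 + 0} = \frac{1}{-1} = -1$)
$17 \cdot 1 b = 17 \cdot 1 \left(-1\right) = 17 \left(-1\right) = -17$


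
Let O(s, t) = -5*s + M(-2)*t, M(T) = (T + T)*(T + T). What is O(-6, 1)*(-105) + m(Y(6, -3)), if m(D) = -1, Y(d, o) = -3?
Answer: -4831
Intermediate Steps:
M(T) = 4*T² (M(T) = (2*T)*(2*T) = 4*T²)
O(s, t) = -5*s + 16*t (O(s, t) = -5*s + (4*(-2)²)*t = -5*s + (4*4)*t = -5*s + 16*t)
O(-6, 1)*(-105) + m(Y(6, -3)) = (-5*(-6) + 16*1)*(-105) - 1 = (30 + 16)*(-105) - 1 = 46*(-105) - 1 = -4830 - 1 = -4831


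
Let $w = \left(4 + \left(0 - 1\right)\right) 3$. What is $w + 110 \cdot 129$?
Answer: $14199$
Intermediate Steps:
$w = 9$ ($w = \left(4 + \left(0 - 1\right)\right) 3 = \left(4 - 1\right) 3 = 3 \cdot 3 = 9$)
$w + 110 \cdot 129 = 9 + 110 \cdot 129 = 9 + 14190 = 14199$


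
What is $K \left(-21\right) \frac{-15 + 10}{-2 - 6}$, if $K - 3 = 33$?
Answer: $- \frac{945}{2} \approx -472.5$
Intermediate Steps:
$K = 36$ ($K = 3 + 33 = 36$)
$K \left(-21\right) \frac{-15 + 10}{-2 - 6} = 36 \left(-21\right) \frac{-15 + 10}{-2 - 6} = - 756 \left(- \frac{5}{-8}\right) = - 756 \left(\left(-5\right) \left(- \frac{1}{8}\right)\right) = \left(-756\right) \frac{5}{8} = - \frac{945}{2}$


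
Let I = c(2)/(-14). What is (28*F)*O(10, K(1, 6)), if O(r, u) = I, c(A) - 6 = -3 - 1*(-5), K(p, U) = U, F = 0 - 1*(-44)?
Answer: -704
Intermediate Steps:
F = 44 (F = 0 + 44 = 44)
c(A) = 8 (c(A) = 6 + (-3 - 1*(-5)) = 6 + (-3 + 5) = 6 + 2 = 8)
I = -4/7 (I = 8/(-14) = 8*(-1/14) = -4/7 ≈ -0.57143)
O(r, u) = -4/7
(28*F)*O(10, K(1, 6)) = (28*44)*(-4/7) = 1232*(-4/7) = -704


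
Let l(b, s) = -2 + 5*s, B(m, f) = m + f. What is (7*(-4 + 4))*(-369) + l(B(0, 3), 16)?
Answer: 78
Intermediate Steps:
B(m, f) = f + m
(7*(-4 + 4))*(-369) + l(B(0, 3), 16) = (7*(-4 + 4))*(-369) + (-2 + 5*16) = (7*0)*(-369) + (-2 + 80) = 0*(-369) + 78 = 0 + 78 = 78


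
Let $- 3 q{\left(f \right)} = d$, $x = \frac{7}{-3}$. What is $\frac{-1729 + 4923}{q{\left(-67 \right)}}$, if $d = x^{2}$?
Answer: $- \frac{86238}{49} \approx -1760.0$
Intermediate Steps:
$x = - \frac{7}{3}$ ($x = 7 \left(- \frac{1}{3}\right) = - \frac{7}{3} \approx -2.3333$)
$d = \frac{49}{9}$ ($d = \left(- \frac{7}{3}\right)^{2} = \frac{49}{9} \approx 5.4444$)
$q{\left(f \right)} = - \frac{49}{27}$ ($q{\left(f \right)} = \left(- \frac{1}{3}\right) \frac{49}{9} = - \frac{49}{27}$)
$\frac{-1729 + 4923}{q{\left(-67 \right)}} = \frac{-1729 + 4923}{- \frac{49}{27}} = 3194 \left(- \frac{27}{49}\right) = - \frac{86238}{49}$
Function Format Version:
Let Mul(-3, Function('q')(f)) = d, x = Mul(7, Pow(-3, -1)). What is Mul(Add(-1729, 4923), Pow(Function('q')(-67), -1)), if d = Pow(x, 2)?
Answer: Rational(-86238, 49) ≈ -1760.0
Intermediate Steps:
x = Rational(-7, 3) (x = Mul(7, Rational(-1, 3)) = Rational(-7, 3) ≈ -2.3333)
d = Rational(49, 9) (d = Pow(Rational(-7, 3), 2) = Rational(49, 9) ≈ 5.4444)
Function('q')(f) = Rational(-49, 27) (Function('q')(f) = Mul(Rational(-1, 3), Rational(49, 9)) = Rational(-49, 27))
Mul(Add(-1729, 4923), Pow(Function('q')(-67), -1)) = Mul(Add(-1729, 4923), Pow(Rational(-49, 27), -1)) = Mul(3194, Rational(-27, 49)) = Rational(-86238, 49)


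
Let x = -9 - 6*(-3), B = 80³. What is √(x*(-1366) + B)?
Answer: √499706 ≈ 706.90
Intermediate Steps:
B = 512000
x = 9 (x = -9 + 18 = 9)
√(x*(-1366) + B) = √(9*(-1366) + 512000) = √(-12294 + 512000) = √499706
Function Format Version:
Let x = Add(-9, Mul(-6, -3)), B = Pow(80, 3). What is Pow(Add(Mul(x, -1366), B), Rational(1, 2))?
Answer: Pow(499706, Rational(1, 2)) ≈ 706.90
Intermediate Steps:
B = 512000
x = 9 (x = Add(-9, 18) = 9)
Pow(Add(Mul(x, -1366), B), Rational(1, 2)) = Pow(Add(Mul(9, -1366), 512000), Rational(1, 2)) = Pow(Add(-12294, 512000), Rational(1, 2)) = Pow(499706, Rational(1, 2))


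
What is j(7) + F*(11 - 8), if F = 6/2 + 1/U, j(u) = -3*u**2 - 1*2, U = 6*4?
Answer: -1119/8 ≈ -139.88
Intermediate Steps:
U = 24
j(u) = -2 - 3*u**2 (j(u) = -3*u**2 - 2 = -2 - 3*u**2)
F = 73/24 (F = 6/2 + 1/24 = 6*(1/2) + 1*(1/24) = 3 + 1/24 = 73/24 ≈ 3.0417)
j(7) + F*(11 - 8) = (-2 - 3*7**2) + 73*(11 - 8)/24 = (-2 - 3*49) + (73/24)*3 = (-2 - 147) + 73/8 = -149 + 73/8 = -1119/8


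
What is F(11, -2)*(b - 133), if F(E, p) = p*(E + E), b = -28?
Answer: 7084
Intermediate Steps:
F(E, p) = 2*E*p (F(E, p) = p*(2*E) = 2*E*p)
F(11, -2)*(b - 133) = (2*11*(-2))*(-28 - 133) = -44*(-161) = 7084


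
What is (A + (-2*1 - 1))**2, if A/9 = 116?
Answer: 1083681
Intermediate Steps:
A = 1044 (A = 9*116 = 1044)
(A + (-2*1 - 1))**2 = (1044 + (-2*1 - 1))**2 = (1044 + (-2 - 1))**2 = (1044 - 3)**2 = 1041**2 = 1083681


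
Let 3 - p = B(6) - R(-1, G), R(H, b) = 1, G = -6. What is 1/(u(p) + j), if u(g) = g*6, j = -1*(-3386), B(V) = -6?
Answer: 1/3446 ≈ 0.00029019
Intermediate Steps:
p = 10 (p = 3 - (-6 - 1*1) = 3 - (-6 - 1) = 3 - 1*(-7) = 3 + 7 = 10)
j = 3386
u(g) = 6*g
1/(u(p) + j) = 1/(6*10 + 3386) = 1/(60 + 3386) = 1/3446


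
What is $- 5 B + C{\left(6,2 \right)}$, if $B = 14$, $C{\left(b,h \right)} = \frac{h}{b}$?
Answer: $- \frac{209}{3} \approx -69.667$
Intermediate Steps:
$- 5 B + C{\left(6,2 \right)} = \left(-5\right) 14 + \frac{2}{6} = -70 + 2 \cdot \frac{1}{6} = -70 + \frac{1}{3} = - \frac{209}{3}$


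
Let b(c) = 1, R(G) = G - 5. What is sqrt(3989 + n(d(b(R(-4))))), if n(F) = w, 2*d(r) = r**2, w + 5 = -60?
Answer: 6*sqrt(109) ≈ 62.642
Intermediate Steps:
R(G) = -5 + G
w = -65 (w = -5 - 60 = -65)
d(r) = r**2/2
n(F) = -65
sqrt(3989 + n(d(b(R(-4))))) = sqrt(3989 - 65) = sqrt(3924) = 6*sqrt(109)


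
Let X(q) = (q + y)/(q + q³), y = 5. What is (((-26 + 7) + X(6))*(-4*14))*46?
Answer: 5418616/111 ≈ 48816.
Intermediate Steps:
X(q) = (5 + q)/(q + q³) (X(q) = (q + 5)/(q + q³) = (5 + q)/(q + q³))
(((-26 + 7) + X(6))*(-4*14))*46 = (((-26 + 7) + (5 + 6)/(6 + 6³))*(-4*14))*46 = ((-19 + 11/(6 + 216))*(-56))*46 = ((-19 + 11/222)*(-56))*46 = -4207/222*(-56)*46 = (117796/111)*46 = 5418616/111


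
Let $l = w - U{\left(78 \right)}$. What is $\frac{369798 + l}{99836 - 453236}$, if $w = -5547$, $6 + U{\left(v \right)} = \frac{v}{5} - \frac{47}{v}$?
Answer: $- \frac{142054381}{137826000} \approx -1.0307$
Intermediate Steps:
$U{\left(v \right)} = -6 - \frac{47}{v} + \frac{v}{5}$ ($U{\left(v \right)} = -6 + \left(\frac{v}{5} - \frac{47}{v}\right) = -6 + \left(- \frac{47}{v} + \frac{v}{5}\right) = -6 - \frac{47}{v} + \frac{v}{5}$)
$l = - \frac{2166839}{390}$ ($l = -5547 - \left(-6 - \frac{47}{78} + \frac{1}{5} \cdot 78\right) = -5547 - \left(-6 - \frac{47}{78} + \frac{78}{5}\right) = -5547 - \frac{3509}{390} = - \frac{2166839}{390} \approx -5556.0$)
$\frac{369798 + l}{99836 - 453236} = \frac{369798 - \frac{2166839}{390}}{99836 - 453236} = \frac{142054381}{390 \left(-353400\right)} = \frac{142054381}{390} \left(- \frac{1}{353400}\right) = - \frac{142054381}{137826000}$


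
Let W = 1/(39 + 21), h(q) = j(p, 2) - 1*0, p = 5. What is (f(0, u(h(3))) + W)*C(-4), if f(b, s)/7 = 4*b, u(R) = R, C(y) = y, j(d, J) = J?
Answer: -1/15 ≈ -0.066667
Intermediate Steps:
h(q) = 2 (h(q) = 2 - 1*0 = 2 + 0 = 2)
W = 1/60 ≈ 0.016667
f(b, s) = 28*b (f(b, s) = 7*(4*b) = 28*b)
(f(0, u(h(3))) + W)*C(-4) = (28*0 + 1/60)*(-4) = (0 + 1/60)*(-4) = (1/60)*(-4) = -1/15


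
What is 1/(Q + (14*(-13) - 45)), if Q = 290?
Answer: 1/63 ≈ 0.015873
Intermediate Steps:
1/(Q + (14*(-13) - 45)) = 1/(290 + (14*(-13) - 45)) = 1/(290 + (-182 - 45)) = 1/(290 - 227) = 1/63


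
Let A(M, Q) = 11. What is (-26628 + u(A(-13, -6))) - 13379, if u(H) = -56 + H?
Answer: -40052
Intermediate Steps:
(-26628 + u(A(-13, -6))) - 13379 = (-26628 + (-56 + 11)) - 13379 = (-26628 - 45) - 13379 = -26673 - 13379 = -40052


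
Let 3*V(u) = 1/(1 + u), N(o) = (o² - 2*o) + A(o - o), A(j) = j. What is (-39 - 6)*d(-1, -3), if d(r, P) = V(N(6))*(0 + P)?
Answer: 9/5 ≈ 1.8000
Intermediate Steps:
N(o) = o² - 2*o (N(o) = (o² - 2*o) + (o - o) = (o² - 2*o) + 0 = o² - 2*o)
V(u) = 1/(3*(1 + u))
d(r, P) = P/75 (d(r, P) = (1/(3*(1 + 6*(-2 + 6))))*(0 + P) = (1/(3*(1 + 6*4)))*P = (1/(3*(1 + 24)))*P = ((⅓)/25)*P = ((⅓)*(1/25))*P = P/75)
(-39 - 6)*d(-1, -3) = (-39 - 6)*((1/75)*(-3)) = -45*(-1/25) = 9/5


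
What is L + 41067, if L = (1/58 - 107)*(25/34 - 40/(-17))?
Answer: 4725447/116 ≈ 40737.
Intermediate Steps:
L = -38325/116 (L = (1/58 - 107)*(25*(1/34) - 40*(-1/17)) = -6205*(25/34 + 40/17)/58 = -6205/58*105/34 = -38325/116 ≈ -330.39)
L + 41067 = -38325/116 + 41067 = 4725447/116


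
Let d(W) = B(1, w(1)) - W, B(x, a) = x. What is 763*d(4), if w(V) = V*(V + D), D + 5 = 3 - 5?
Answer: -2289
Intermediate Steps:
D = -7 (D = -5 + (3 - 5) = -5 - 2 = -7)
w(V) = V*(-7 + V) (w(V) = V*(V - 7) = V*(-7 + V))
d(W) = 1 - W
763*d(4) = 763*(1 - 1*4) = 763*(1 - 4) = 763*(-3) = -2289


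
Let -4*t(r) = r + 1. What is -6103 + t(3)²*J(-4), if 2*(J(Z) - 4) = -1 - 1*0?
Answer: -12199/2 ≈ -6099.5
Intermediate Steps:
J(Z) = 7/2 (J(Z) = 4 + (-1 - 1*0)/2 = 4 + (-1 + 0)/2 = 4 + (½)*(-1) = 4 - ½ = 7/2)
t(r) = -¼ - r/4 (t(r) = -(r + 1)/4 = -(1 + r)/4 = -¼ - r/4)
-6103 + t(3)²*J(-4) = -6103 + (-¼ - ¼*3)²*(7/2) = -6103 + (-¼ - ¾)²*(7/2) = -6103 + (-1)²*(7/2) = -6103 + 1*(7/2) = -6103 + 7/2 = -12199/2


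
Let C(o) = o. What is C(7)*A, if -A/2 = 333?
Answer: -4662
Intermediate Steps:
A = -666 (A = -2*333 = -666)
C(7)*A = 7*(-666) = -4662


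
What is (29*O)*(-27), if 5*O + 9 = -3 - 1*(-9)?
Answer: 2349/5 ≈ 469.80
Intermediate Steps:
O = -3/5 (O = -9/5 + (-3 - 1*(-9))/5 = -9/5 + (-3 + 9)/5 = -9/5 + (1/5)*6 = -9/5 + 6/5 = -3/5 ≈ -0.60000)
(29*O)*(-27) = (29*(-3/5))*(-27) = -87/5*(-27) = 2349/5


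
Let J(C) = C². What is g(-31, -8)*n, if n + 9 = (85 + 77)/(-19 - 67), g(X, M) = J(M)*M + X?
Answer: 254124/43 ≈ 5909.9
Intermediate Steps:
g(X, M) = X + M³ (g(X, M) = M²*M + X = M³ + X = X + M³)
n = -468/43 (n = -9 + (85 + 77)/(-19 - 67) = -9 + 162/(-86) = -9 + 162*(-1/86) = -9 - 81/43 = -468/43 ≈ -10.884)
g(-31, -8)*n = (-31 + (-8)³)*(-468/43) = (-31 - 512)*(-468/43) = -543*(-468/43) = 254124/43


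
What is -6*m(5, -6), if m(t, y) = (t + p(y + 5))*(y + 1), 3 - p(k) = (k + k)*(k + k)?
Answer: 120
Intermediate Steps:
p(k) = 3 - 4*k² (p(k) = 3 - (k + k)*(k + k) = 3 - 2*k*2*k = 3 - 4*k²)
m(t, y) = (1 + y)*(3 + t - 4*(5 + y)²) (m(t, y) = (t + (3 - 4*(y + 5)²))*(y + 1) = (t + (3 - 4*(5 + y)²))*(1 + y) = (3 + t - 4*(5 + y)²)*(1 + y) = (1 + y)*(3 + t - 4*(5 + y)²))
-6*m(5, -6) = -6*(-97 + 5 - 137*(-6) - 44*(-6)² - 4*(-6)³ + 5*(-6)) = -6*(-97 + 5 + 822 - 44*36 - 4*(-216) - 30) = -6*(-97 + 5 + 822 - 1584 + 864 - 30) = -6*(-20) = 120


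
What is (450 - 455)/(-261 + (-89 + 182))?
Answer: 5/168 ≈ 0.029762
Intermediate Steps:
(450 - 455)/(-261 + (-89 + 182)) = -5/(-261 + 93) = -5/(-168) = -5*(-1/168) = 5/168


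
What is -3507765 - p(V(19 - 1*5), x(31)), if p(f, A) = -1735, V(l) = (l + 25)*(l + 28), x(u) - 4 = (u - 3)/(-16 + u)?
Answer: -3506030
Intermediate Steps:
x(u) = 4 + (-3 + u)/(-16 + u) (x(u) = 4 + (u - 3)/(-16 + u) = 4 + (-3 + u)/(-16 + u))
V(l) = (25 + l)*(28 + l)
-3507765 - p(V(19 - 1*5), x(31)) = -3507765 - 1*(-1735) = -3507765 + 1735 = -3506030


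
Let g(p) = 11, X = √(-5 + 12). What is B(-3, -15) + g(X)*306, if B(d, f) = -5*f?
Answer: 3441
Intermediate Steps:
X = √7 ≈ 2.6458
B(-3, -15) + g(X)*306 = -5*(-15) + 11*306 = 75 + 3366 = 3441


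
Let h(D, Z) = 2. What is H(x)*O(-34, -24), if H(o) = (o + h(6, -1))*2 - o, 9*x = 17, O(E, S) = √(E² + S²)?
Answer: 106*√433/9 ≈ 245.08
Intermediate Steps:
x = 17/9 (x = (⅑)*17 = 17/9 ≈ 1.8889)
H(o) = 4 + o (H(o) = (o + 2)*2 - o = (2 + o)*2 - o = (4 + 2*o) - o = 4 + o)
H(x)*O(-34, -24) = (4 + 17/9)*√((-34)² + (-24)²) = 53*√(1156 + 576)/9 = 53*√1732/9 = 53*(2*√433)/9 = 106*√433/9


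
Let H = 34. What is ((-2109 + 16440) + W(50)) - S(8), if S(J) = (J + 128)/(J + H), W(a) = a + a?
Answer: 302983/21 ≈ 14428.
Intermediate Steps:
W(a) = 2*a
S(J) = (128 + J)/(34 + J) (S(J) = (J + 128)/(J + 34) = (128 + J)/(34 + J))
((-2109 + 16440) + W(50)) - S(8) = ((-2109 + 16440) + 2*50) - (128 + 8)/(34 + 8) = (14331 + 100) - 136/42 = 14431 - 136/42 = 14431 - 1*68/21 = 14431 - 68/21 = 302983/21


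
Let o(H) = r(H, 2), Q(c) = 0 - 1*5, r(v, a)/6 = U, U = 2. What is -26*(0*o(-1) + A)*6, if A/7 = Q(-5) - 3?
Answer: 8736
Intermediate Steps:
r(v, a) = 12 (r(v, a) = 6*2 = 12)
Q(c) = -5 (Q(c) = 0 - 5 = -5)
o(H) = 12
A = -56 (A = 7*(-5 - 3) = 7*(-8) = -56)
-26*(0*o(-1) + A)*6 = -26*(0*12 - 56)*6 = -26*(0 - 56)*6 = -26*(-56)*6 = 1456*6 = 8736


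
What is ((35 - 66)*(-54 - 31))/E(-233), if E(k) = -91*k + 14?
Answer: 2635/21217 ≈ 0.12419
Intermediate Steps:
E(k) = 14 - 91*k
((35 - 66)*(-54 - 31))/E(-233) = ((35 - 66)*(-54 - 31))/(14 - 91*(-233)) = (-31*(-85))/(14 + 21203) = 2635/21217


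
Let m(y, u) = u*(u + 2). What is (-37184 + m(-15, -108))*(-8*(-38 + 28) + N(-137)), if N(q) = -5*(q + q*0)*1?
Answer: -19688040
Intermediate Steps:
m(y, u) = u*(2 + u)
N(q) = -5*q (N(q) = -5*(q + 0)*1 = -5*q*1 = -5*q)
(-37184 + m(-15, -108))*(-8*(-38 + 28) + N(-137)) = (-37184 - 108*(2 - 108))*(-8*(-38 + 28) - 5*(-137)) = (-37184 - 108*(-106))*(-8*(-10) + 685) = (-37184 + 11448)*(80 + 685) = -25736*765 = -19688040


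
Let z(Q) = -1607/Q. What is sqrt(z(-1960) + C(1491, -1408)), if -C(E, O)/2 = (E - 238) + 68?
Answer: I*sqrt(51767130)/140 ≈ 51.392*I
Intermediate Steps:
C(E, O) = 340 - 2*E (C(E, O) = -2*((E - 238) + 68) = -2*((-238 + E) + 68) = -2*(-170 + E) = 340 - 2*E)
sqrt(z(-1960) + C(1491, -1408)) = sqrt(-1607/(-1960) + (340 - 2*1491)) = sqrt(-1607*(-1/1960) + (340 - 2982)) = sqrt(1607/1960 - 2642) = sqrt(-5176713/1960) = I*sqrt(51767130)/140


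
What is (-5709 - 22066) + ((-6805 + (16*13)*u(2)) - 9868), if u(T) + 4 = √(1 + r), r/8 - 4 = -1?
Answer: -44240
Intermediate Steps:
r = 24 (r = 32 + 8*(-1) = 32 - 8 = 24)
u(T) = 1 (u(T) = -4 + √(1 + 24) = -4 + √25 = -4 + 5 = 1)
(-5709 - 22066) + ((-6805 + (16*13)*u(2)) - 9868) = (-5709 - 22066) + ((-6805 + (16*13)*1) - 9868) = -27775 + ((-6805 + 208*1) - 9868) = -27775 + ((-6805 + 208) - 9868) = -27775 + (-6597 - 9868) = -27775 - 16465 = -44240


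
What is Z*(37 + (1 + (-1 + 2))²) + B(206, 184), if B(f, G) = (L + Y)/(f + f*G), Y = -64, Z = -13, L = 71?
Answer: -20312623/38110 ≈ -533.00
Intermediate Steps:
B(f, G) = 7/(f + G*f) (B(f, G) = (71 - 64)/(f + f*G) = 7/(f + G*f))
Z*(37 + (1 + (-1 + 2))²) + B(206, 184) = -13*(37 + (1 + (-1 + 2))²) + 7/(206*(1 + 184)) = -13*(37 + (1 + 1)²) + 7*(1/206)/185 = -13*(37 + 2²) + 7*(1/206)*(1/185) = -13*(37 + 4) + 7/38110 = -13*41 + 7/38110 = -533 + 7/38110 = -20312623/38110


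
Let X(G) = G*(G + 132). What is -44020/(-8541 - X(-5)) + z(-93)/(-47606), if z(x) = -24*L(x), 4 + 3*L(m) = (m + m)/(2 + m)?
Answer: 47672452194/8562486569 ≈ 5.5676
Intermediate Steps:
L(m) = -4/3 + 2*m/(3*(2 + m)) (L(m) = -4/3 + ((m + m)/(2 + m))/3 = -4/3 + ((2*m)/(2 + m))/3 = -4/3 + (2*m/(2 + m))/3 = -4/3 + 2*m/(3*(2 + m)))
X(G) = G*(132 + G)
z(x) = -16*(-4 - x)/(2 + x)
-44020/(-8541 - X(-5)) + z(-93)/(-47606) = -44020/(-8541 - (-5)*(132 - 5)) + (16*(4 - 93)/(2 - 93))/(-47606) = -44020/(-8541 - (-5)*127) + (16*(-89)/(-91))*(-1/47606) = -44020/(-8541 - 1*(-635)) + (16*(-1/91)*(-89))*(-1/47606) = -44020/(-8541 + 635) + (1424/91)*(-1/47606) = -44020/(-7906) - 712/2166073 = -44020*(-1/7906) - 712/2166073 = 22010/3953 - 712/2166073 = 47672452194/8562486569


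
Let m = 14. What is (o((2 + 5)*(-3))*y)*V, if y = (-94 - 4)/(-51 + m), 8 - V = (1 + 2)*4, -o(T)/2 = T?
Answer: -16464/37 ≈ -444.97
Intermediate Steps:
o(T) = -2*T
V = -4 (V = 8 - (1 + 2)*4 = 8 - 3*4 = 8 - 1*12 = 8 - 12 = -4)
y = 98/37 (y = (-94 - 4)/(-51 + 14) = -98/(-37) = -98*(-1/37) = 98/37 ≈ 2.6486)
(o((2 + 5)*(-3))*y)*V = (-2*(2 + 5)*(-3)*(98/37))*(-4) = (-14*(-3)*(98/37))*(-4) = (-2*(-21)*(98/37))*(-4) = (42*(98/37))*(-4) = (4116/37)*(-4) = -16464/37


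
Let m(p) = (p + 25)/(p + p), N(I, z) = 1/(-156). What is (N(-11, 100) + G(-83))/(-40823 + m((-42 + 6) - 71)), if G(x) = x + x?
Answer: 2770979/681411120 ≈ 0.0040665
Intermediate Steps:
N(I, z) = -1/156
m(p) = (25 + p)/(2*p) (m(p) = (25 + p)/((2*p)) = (25 + p)*(1/(2*p)) = (25 + p)/(2*p))
G(x) = 2*x
(N(-11, 100) + G(-83))/(-40823 + m((-42 + 6) - 71)) = (-1/156 + 2*(-83))/(-40823 + (25 + ((-42 + 6) - 71))/(2*((-42 + 6) - 71))) = (-1/156 - 166)/(-40823 + (25 + (-36 - 71))/(2*(-36 - 71))) = -25897/(156*(-40823 + (½)*(25 - 107)/(-107))) = -25897/(156*(-40823 + (½)*(-1/107)*(-82))) = -25897/(156*(-40823 + 41/107)) = -25897/(156*(-4368020/107)) = -25897/156*(-107/4368020) = 2770979/681411120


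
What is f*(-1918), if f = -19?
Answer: 36442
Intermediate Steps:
f*(-1918) = -19*(-1918) = 36442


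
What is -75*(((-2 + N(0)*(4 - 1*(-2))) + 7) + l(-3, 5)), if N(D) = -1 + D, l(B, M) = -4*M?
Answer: 1575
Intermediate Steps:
-75*(((-2 + N(0)*(4 - 1*(-2))) + 7) + l(-3, 5)) = -75*(((-2 + (-1 + 0)*(4 - 1*(-2))) + 7) - 4*5) = -75*(((-2 - (4 + 2)) + 7) - 20) = -75*(((-2 - 1*6) + 7) - 20) = -75*(((-2 - 6) + 7) - 20) = -75*((-8 + 7) - 20) = -75*(-1 - 20) = -75*(-21) = 1575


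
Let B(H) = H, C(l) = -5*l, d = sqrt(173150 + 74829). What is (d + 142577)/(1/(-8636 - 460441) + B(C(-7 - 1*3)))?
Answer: 66879591429/23453849 + 469077*sqrt(247979)/23453849 ≈ 2861.5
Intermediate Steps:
d = sqrt(247979) ≈ 497.98
(d + 142577)/(1/(-8636 - 460441) + B(C(-7 - 1*3))) = (sqrt(247979) + 142577)/(1/(-8636 - 460441) - 5*(-7 - 1*3)) = (142577 + sqrt(247979))/(1/(-469077) - 5*(-7 - 3)) = (142577 + sqrt(247979))/(-1/469077 - 5*(-10)) = (142577 + sqrt(247979))/(-1/469077 + 50) = (142577 + sqrt(247979))/(23453849/469077) = (142577 + sqrt(247979))*(469077/23453849) = 66879591429/23453849 + 469077*sqrt(247979)/23453849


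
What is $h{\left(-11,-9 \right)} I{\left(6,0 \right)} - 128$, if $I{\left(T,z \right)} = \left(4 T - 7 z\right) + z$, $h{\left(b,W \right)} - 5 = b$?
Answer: $-272$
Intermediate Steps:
$h{\left(b,W \right)} = 5 + b$
$I{\left(T,z \right)} = - 6 z + 4 T$ ($I{\left(T,z \right)} = \left(- 7 z + 4 T\right) + z = - 6 z + 4 T$)
$h{\left(-11,-9 \right)} I{\left(6,0 \right)} - 128 = \left(5 - 11\right) \left(\left(-6\right) 0 + 4 \cdot 6\right) - 128 = - 6 \left(0 + 24\right) - 128 = \left(-6\right) 24 - 128 = -144 - 128 = -272$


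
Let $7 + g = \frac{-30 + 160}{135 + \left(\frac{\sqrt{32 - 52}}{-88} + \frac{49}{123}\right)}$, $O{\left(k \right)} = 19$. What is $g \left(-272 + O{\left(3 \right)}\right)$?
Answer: $\frac{820522847477311}{536960741821} - \frac{21894083640 i \sqrt{5}}{536960741821} \approx 1528.1 - 0.091174 i$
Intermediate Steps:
$g = -7 + \frac{130}{\frac{16654}{123} - \frac{i \sqrt{5}}{44}}$ ($g = -7 + \frac{-30 + 160}{135 + \left(\frac{\sqrt{32 - 52}}{-88} + \frac{49}{123}\right)} = -7 + \frac{130}{135 + \left(\sqrt{-20} \left(- \frac{1}{88}\right) + 49 \cdot \frac{1}{123}\right)} = -7 + \frac{130}{135 + \left(2 i \sqrt{5} \left(- \frac{1}{88}\right) + \frac{49}{123}\right)} = -7 + \frac{130}{135 + \left(- \frac{i \sqrt{5}}{44} + \frac{49}{123}\right)} = -7 + \frac{130}{135 + \left(\frac{49}{123} - \frac{i \sqrt{5}}{44}\right)} = -7 + \frac{130}{\frac{16654}{123} - \frac{i \sqrt{5}}{44}} \approx -6.0399 + 0.00036037 i$)
$g \left(-272 + O{\left(3 \right)}\right) = \left(- \frac{3243173310187}{536960741821} + \frac{86537880 i \sqrt{5}}{536960741821}\right) \left(-272 + 19\right) = \left(- \frac{3243173310187}{536960741821} + \frac{86537880 i \sqrt{5}}{536960741821}\right) \left(-253\right) = \frac{820522847477311}{536960741821} - \frac{21894083640 i \sqrt{5}}{536960741821}$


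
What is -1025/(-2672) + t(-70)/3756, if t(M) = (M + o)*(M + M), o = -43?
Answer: 11530235/2509008 ≈ 4.5955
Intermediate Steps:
t(M) = 2*M*(-43 + M) (t(M) = (M - 43)*(M + M) = (-43 + M)*(2*M) = 2*M*(-43 + M))
-1025/(-2672) + t(-70)/3756 = -1025/(-2672) + (2*(-70)*(-43 - 70))/3756 = -1025*(-1/2672) + (2*(-70)*(-113))*(1/3756) = 1025/2672 + 15820*(1/3756) = 1025/2672 + 3955/939 = 11530235/2509008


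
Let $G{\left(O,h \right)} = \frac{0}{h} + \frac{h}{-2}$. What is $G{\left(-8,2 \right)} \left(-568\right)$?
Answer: $568$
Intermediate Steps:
$G{\left(O,h \right)} = - \frac{h}{2}$ ($G{\left(O,h \right)} = 0 + h \left(- \frac{1}{2}\right) = 0 - \frac{h}{2} = - \frac{h}{2}$)
$G{\left(-8,2 \right)} \left(-568\right) = \left(- \frac{1}{2}\right) 2 \left(-568\right) = \left(-1\right) \left(-568\right) = 568$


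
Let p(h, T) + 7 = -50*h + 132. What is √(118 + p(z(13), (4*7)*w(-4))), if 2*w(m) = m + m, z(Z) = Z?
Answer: I*√407 ≈ 20.174*I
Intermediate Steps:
w(m) = m (w(m) = (m + m)/2 = (2*m)/2 = m)
p(h, T) = 125 - 50*h (p(h, T) = -7 + (-50*h + 132) = -7 + (132 - 50*h) = 125 - 50*h)
√(118 + p(z(13), (4*7)*w(-4))) = √(118 + (125 - 50*13)) = √(118 + (125 - 650)) = √(118 - 525) = √(-407) = I*√407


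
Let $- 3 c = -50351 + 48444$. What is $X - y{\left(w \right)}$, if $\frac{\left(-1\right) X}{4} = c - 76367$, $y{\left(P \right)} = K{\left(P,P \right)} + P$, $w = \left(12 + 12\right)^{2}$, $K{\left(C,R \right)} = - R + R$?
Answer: $\frac{907048}{3} \approx 3.0235 \cdot 10^{5}$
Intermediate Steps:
$K{\left(C,R \right)} = 0$
$w = 576$ ($w = 24^{2} = 576$)
$c = \frac{1907}{3}$ ($c = - \frac{-50351 + 48444}{3} = \left(- \frac{1}{3}\right) \left(-1907\right) = \frac{1907}{3} \approx 635.67$)
$y{\left(P \right)} = P$ ($y{\left(P \right)} = 0 + P = P$)
$X = \frac{908776}{3}$ ($X = - 4 \left(\frac{1907}{3} - 76367\right) = \left(-4\right) \left(- \frac{227194}{3}\right) = \frac{908776}{3} \approx 3.0293 \cdot 10^{5}$)
$X - y{\left(w \right)} = \frac{908776}{3} - 576 = \frac{907048}{3}$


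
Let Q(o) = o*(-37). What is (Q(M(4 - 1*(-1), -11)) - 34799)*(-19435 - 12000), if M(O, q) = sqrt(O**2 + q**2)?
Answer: 1093906565 + 1163095*sqrt(146) ≈ 1.1080e+9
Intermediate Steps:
Q(o) = -37*o
(Q(M(4 - 1*(-1), -11)) - 34799)*(-19435 - 12000) = (-37*sqrt((4 - 1*(-1))**2 + (-11)**2) - 34799)*(-19435 - 12000) = (-37*sqrt((4 + 1)**2 + 121) - 34799)*(-31435) = (-37*sqrt(5**2 + 121) - 34799)*(-31435) = (-37*sqrt(25 + 121) - 34799)*(-31435) = (-37*sqrt(146) - 34799)*(-31435) = (-34799 - 37*sqrt(146))*(-31435) = 1093906565 + 1163095*sqrt(146)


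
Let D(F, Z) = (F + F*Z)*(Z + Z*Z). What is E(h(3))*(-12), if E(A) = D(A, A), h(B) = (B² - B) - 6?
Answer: 0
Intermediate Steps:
h(B) = -6 + B² - B
D(F, Z) = (F + F*Z)*(Z + Z²)
E(A) = A²*(1 + A² + 2*A) (E(A) = A*A*(1 + A² + 2*A) = A²*(1 + A² + 2*A))
E(h(3))*(-12) = ((-6 + 3² - 1*3)²*(1 + (-6 + 3² - 1*3)² + 2*(-6 + 3² - 1*3)))*(-12) = ((-6 + 9 - 3)²*(1 + (-6 + 9 - 3)² + 2*(-6 + 9 - 3)))*(-12) = (0²*(1 + 0² + 2*0))*(-12) = (0*(1 + 0 + 0))*(-12) = (0*1)*(-12) = 0*(-12) = 0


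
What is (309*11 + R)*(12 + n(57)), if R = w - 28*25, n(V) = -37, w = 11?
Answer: -67750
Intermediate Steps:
R = -689 (R = 11 - 28*25 = 11 - 700 = -689)
(309*11 + R)*(12 + n(57)) = (309*11 - 689)*(12 - 37) = (3399 - 689)*(-25) = 2710*(-25) = -67750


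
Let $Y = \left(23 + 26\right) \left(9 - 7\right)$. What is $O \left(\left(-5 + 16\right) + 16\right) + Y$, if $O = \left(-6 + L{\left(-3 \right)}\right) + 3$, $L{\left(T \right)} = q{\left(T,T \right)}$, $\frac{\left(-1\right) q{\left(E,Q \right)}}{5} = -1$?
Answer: $152$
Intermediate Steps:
$q{\left(E,Q \right)} = 5$ ($q{\left(E,Q \right)} = \left(-5\right) \left(-1\right) = 5$)
$L{\left(T \right)} = 5$
$O = 2$ ($O = \left(-6 + 5\right) + 3 = -1 + 3 = 2$)
$Y = 98$ ($Y = 49 \cdot 2 = 98$)
$O \left(\left(-5 + 16\right) + 16\right) + Y = 2 \left(\left(-5 + 16\right) + 16\right) + 98 = 2 \left(11 + 16\right) + 98 = 2 \cdot 27 + 98 = 54 + 98 = 152$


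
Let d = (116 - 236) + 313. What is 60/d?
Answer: 60/193 ≈ 0.31088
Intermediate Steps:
d = 193 (d = -120 + 313 = 193)
60/d = 60/193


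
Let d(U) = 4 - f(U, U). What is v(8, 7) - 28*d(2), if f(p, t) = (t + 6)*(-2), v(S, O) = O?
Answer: -553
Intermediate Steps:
f(p, t) = -12 - 2*t (f(p, t) = (6 + t)*(-2) = -12 - 2*t)
d(U) = 16 + 2*U (d(U) = 4 - (-12 - 2*U) = 4 + (12 + 2*U) = 16 + 2*U)
v(8, 7) - 28*d(2) = 7 - 28*(16 + 2*2) = 7 - 28*(16 + 4) = 7 - 28*20 = 7 - 560 = -553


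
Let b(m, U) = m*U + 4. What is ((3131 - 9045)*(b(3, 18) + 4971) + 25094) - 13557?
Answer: -29729969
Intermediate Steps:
b(m, U) = 4 + U*m (b(m, U) = U*m + 4 = 4 + U*m)
((3131 - 9045)*(b(3, 18) + 4971) + 25094) - 13557 = ((3131 - 9045)*((4 + 18*3) + 4971) + 25094) - 13557 = (-5914*((4 + 54) + 4971) + 25094) - 13557 = (-5914*(58 + 4971) + 25094) - 13557 = (-5914*5029 + 25094) - 13557 = (-29741506 + 25094) - 13557 = -29716412 - 13557 = -29729969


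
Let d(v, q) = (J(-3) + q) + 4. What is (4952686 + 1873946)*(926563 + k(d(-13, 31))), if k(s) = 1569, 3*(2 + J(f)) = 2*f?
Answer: 6336015611424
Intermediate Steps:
J(f) = -2 + 2*f/3 (J(f) = -2 + (2*f)/3 = -2 + 2*f/3)
d(v, q) = q (d(v, q) = ((-2 + (⅔)*(-3)) + q) + 4 = ((-2 - 2) + q) + 4 = (-4 + q) + 4 = q)
(4952686 + 1873946)*(926563 + k(d(-13, 31))) = (4952686 + 1873946)*(926563 + 1569) = 6826632*928132 = 6336015611424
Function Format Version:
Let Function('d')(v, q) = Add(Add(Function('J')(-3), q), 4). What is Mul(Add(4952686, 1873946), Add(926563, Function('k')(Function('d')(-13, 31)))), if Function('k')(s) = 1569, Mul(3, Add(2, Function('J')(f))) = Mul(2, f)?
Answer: 6336015611424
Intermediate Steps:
Function('J')(f) = Add(-2, Mul(Rational(2, 3), f)) (Function('J')(f) = Add(-2, Mul(Rational(1, 3), Mul(2, f))) = Add(-2, Mul(Rational(2, 3), f)))
Function('d')(v, q) = q (Function('d')(v, q) = Add(Add(Add(-2, Mul(Rational(2, 3), -3)), q), 4) = Add(Add(Add(-2, -2), q), 4) = Add(Add(-4, q), 4) = q)
Mul(Add(4952686, 1873946), Add(926563, Function('k')(Function('d')(-13, 31)))) = Mul(Add(4952686, 1873946), Add(926563, 1569)) = Mul(6826632, 928132) = 6336015611424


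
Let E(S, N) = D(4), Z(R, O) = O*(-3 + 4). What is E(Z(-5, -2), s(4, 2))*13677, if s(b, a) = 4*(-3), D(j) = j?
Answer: 54708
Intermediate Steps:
s(b, a) = -12
Z(R, O) = O (Z(R, O) = O*1 = O)
E(S, N) = 4
E(Z(-5, -2), s(4, 2))*13677 = 4*13677 = 54708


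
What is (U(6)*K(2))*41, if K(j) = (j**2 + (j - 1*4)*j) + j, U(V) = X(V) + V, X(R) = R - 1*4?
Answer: 656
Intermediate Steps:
X(R) = -4 + R (X(R) = R - 4 = -4 + R)
U(V) = -4 + 2*V (U(V) = (-4 + V) + V = -4 + 2*V)
K(j) = j + j**2 + j*(-4 + j) (K(j) = (j**2 + (j - 4)*j) + j = (j**2 + (-4 + j)*j) + j = (j**2 + j*(-4 + j)) + j = j + j**2 + j*(-4 + j))
(U(6)*K(2))*41 = ((-4 + 2*6)*(2*(-3 + 2*2)))*41 = ((-4 + 12)*(2*(-3 + 4)))*41 = (8*(2*1))*41 = (8*2)*41 = 16*41 = 656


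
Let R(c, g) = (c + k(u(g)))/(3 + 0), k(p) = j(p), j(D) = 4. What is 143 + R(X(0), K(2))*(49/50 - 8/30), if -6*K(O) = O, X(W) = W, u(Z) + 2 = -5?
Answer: 32389/225 ≈ 143.95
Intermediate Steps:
u(Z) = -7 (u(Z) = -2 - 5 = -7)
K(O) = -O/6
k(p) = 4
R(c, g) = 4/3 + c/3 (R(c, g) = (c + 4)/(3 + 0) = (4 + c)/3 = (4 + c)*(1/3) = 4/3 + c/3)
143 + R(X(0), K(2))*(49/50 - 8/30) = 143 + (4/3 + (1/3)*0)*(49/50 - 8/30) = 143 + (4/3 + 0)*(49*(1/50) - 8*1/30) = 143 + 4*(49/50 - 4/15)/3 = 143 + (4/3)*(107/150) = 143 + 214/225 = 32389/225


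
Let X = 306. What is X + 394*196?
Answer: 77530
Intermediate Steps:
X + 394*196 = 306 + 394*196 = 306 + 77224 = 77530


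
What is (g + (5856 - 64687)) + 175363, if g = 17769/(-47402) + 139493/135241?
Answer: 747055188607081/6410693882 ≈ 1.1653e+5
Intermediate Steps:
g = 4209149857/6410693882 (g = 17769*(-1/47402) + 139493*(1/135241) = -17769/47402 + 139493/135241 = 4209149857/6410693882 ≈ 0.65658)
(g + (5856 - 64687)) + 175363 = (4209149857/6410693882 + (5856 - 64687)) + 175363 = (4209149857/6410693882 - 58831) + 175363 = -377143322622085/6410693882 + 175363 = 747055188607081/6410693882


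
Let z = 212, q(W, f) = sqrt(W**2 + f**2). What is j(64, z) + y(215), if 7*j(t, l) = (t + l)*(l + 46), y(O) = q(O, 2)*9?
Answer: 71208/7 + 9*sqrt(46229) ≈ 12108.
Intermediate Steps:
y(O) = 9*sqrt(4 + O**2) (y(O) = sqrt(O**2 + 2**2)*9 = sqrt(O**2 + 4)*9 = sqrt(4 + O**2)*9 = 9*sqrt(4 + O**2))
j(t, l) = (46 + l)*(l + t)/7 (j(t, l) = ((t + l)*(l + 46))/7 = ((l + t)*(46 + l))/7 = ((46 + l)*(l + t))/7 = (46 + l)*(l + t)/7)
j(64, z) + y(215) = ((1/7)*212**2 + (46/7)*212 + (46/7)*64 + (1/7)*212*64) + 9*sqrt(4 + 215**2) = ((1/7)*44944 + 9752/7 + 2944/7 + 13568/7) + 9*sqrt(4 + 46225) = (44944/7 + 9752/7 + 2944/7 + 13568/7) + 9*sqrt(46229) = 71208/7 + 9*sqrt(46229)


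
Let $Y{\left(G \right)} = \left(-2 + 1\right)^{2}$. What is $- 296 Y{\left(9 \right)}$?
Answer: $-296$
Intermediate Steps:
$Y{\left(G \right)} = 1$ ($Y{\left(G \right)} = \left(-1\right)^{2} = 1$)
$- 296 Y{\left(9 \right)} = \left(-296\right) 1 = -296$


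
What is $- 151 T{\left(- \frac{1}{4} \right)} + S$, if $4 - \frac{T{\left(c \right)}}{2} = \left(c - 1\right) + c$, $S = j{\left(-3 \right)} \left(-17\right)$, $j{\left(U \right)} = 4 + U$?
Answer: $-1678$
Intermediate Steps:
$S = -17$ ($S = \left(4 - 3\right) \left(-17\right) = 1 \left(-17\right) = -17$)
$T{\left(c \right)} = 10 - 4 c$ ($T{\left(c \right)} = 8 - 2 \left(\left(c - 1\right) + c\right) = 8 - 2 \left(\left(-1 + c\right) + c\right) = 8 - 2 \left(-1 + 2 c\right) = 8 - \left(-2 + 4 c\right) = 10 - 4 c$)
$- 151 T{\left(- \frac{1}{4} \right)} + S = - 151 \left(10 - 4 \left(- \frac{1}{4}\right)\right) - 17 = - 151 \left(10 - 4 \left(\left(-1\right) \frac{1}{4}\right)\right) - 17 = - 151 \left(10 - -1\right) - 17 = - 151 \left(10 + 1\right) - 17 = \left(-151\right) 11 - 17 = -1661 - 17 = -1678$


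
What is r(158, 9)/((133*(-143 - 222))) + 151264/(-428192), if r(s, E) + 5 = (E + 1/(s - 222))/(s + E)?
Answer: -490378329471/1388543586752 ≈ -0.35316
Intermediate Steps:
r(s, E) = -5 + (E + 1/(-222 + s))/(E + s) (r(s, E) = -5 + (E + 1/(s - 222))/(s + E) = -5 + (E + 1/(-222 + s))/(E + s))
r(158, 9)/((133*(-143 - 222))) + 151264/(-428192) = ((1 - 5*158² + 888*9 + 1110*158 - 4*9*158)/(158² - 222*9 - 222*158 + 9*158))/((133*(-143 - 222))) + 151264/(-428192) = ((1 - 5*24964 + 7992 + 175380 - 5688)/(24964 - 1998 - 35076 + 1422))/((133*(-365))) + 151264*(-1/428192) = ((1 - 124820 + 7992 + 175380 - 5688)/(-10688))/(-48545) - 4727/13381 = -1/10688*52865*(-1/48545) - 4727/13381 = -52865/10688*(-1/48545) - 4727/13381 = 10573/103769792 - 4727/13381 = -490378329471/1388543586752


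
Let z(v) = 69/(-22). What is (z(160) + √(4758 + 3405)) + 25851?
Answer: 568653/22 + 3*√907 ≈ 25938.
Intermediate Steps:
z(v) = -69/22 (z(v) = 69*(-1/22) = -69/22)
(z(160) + √(4758 + 3405)) + 25851 = (-69/22 + √(4758 + 3405)) + 25851 = (-69/22 + √8163) + 25851 = (-69/22 + 3*√907) + 25851 = 568653/22 + 3*√907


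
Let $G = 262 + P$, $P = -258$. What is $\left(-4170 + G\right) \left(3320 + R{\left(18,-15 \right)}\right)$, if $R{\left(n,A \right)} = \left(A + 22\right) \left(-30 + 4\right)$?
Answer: $-13072908$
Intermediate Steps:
$R{\left(n,A \right)} = -572 - 26 A$ ($R{\left(n,A \right)} = \left(22 + A\right) \left(-26\right) = -572 - 26 A$)
$G = 4$ ($G = 262 - 258 = 4$)
$\left(-4170 + G\right) \left(3320 + R{\left(18,-15 \right)}\right) = \left(-4170 + 4\right) \left(3320 - 182\right) = - 4166 \left(3320 + \left(-572 + 390\right)\right) = - 4166 \left(3320 - 182\right) = \left(-4166\right) 3138 = -13072908$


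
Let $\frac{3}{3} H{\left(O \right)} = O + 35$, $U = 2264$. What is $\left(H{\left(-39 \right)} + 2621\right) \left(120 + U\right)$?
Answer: $6238928$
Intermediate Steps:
$H{\left(O \right)} = 35 + O$ ($H{\left(O \right)} = O + 35 = 35 + O$)
$\left(H{\left(-39 \right)} + 2621\right) \left(120 + U\right) = \left(\left(35 - 39\right) + 2621\right) \left(120 + 2264\right) = \left(-4 + 2621\right) 2384 = 2617 \cdot 2384 = 6238928$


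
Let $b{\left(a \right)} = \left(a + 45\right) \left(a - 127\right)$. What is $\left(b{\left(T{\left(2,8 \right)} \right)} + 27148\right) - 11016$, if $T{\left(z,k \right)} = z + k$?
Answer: $9697$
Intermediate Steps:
$T{\left(z,k \right)} = k + z$
$b{\left(a \right)} = \left(-127 + a\right) \left(45 + a\right)$ ($b{\left(a \right)} = \left(45 + a\right) \left(-127 + a\right) = \left(-127 + a\right) \left(45 + a\right)$)
$\left(b{\left(T{\left(2,8 \right)} \right)} + 27148\right) - 11016 = \left(\left(-5715 + \left(8 + 2\right)^{2} - 82 \left(8 + 2\right)\right) + 27148\right) - 11016 = \left(\left(-5715 + 10^{2} - 820\right) + 27148\right) - 11016 = \left(\left(-5715 + 100 - 820\right) + 27148\right) - 11016 = \left(-6435 + 27148\right) - 11016 = 20713 - 11016 = 9697$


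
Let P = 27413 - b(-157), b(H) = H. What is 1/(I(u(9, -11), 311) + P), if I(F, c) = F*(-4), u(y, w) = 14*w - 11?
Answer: 1/28230 ≈ 3.5423e-5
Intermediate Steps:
u(y, w) = -11 + 14*w
I(F, c) = -4*F
P = 27570 (P = 27413 - 1*(-157) = 27413 + 157 = 27570)
1/(I(u(9, -11), 311) + P) = 1/(-4*(-11 + 14*(-11)) + 27570) = 1/(-4*(-11 - 154) + 27570) = 1/(-4*(-165) + 27570) = 1/(660 + 27570) = 1/28230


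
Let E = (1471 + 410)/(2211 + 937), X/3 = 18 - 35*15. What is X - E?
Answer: -4789989/3148 ≈ -1521.6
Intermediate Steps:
X = -1521 (X = 3*(18 - 35*15) = 3*(18 - 525) = 3*(-507) = -1521)
E = 1881/3148 ≈ 0.59752
X - E = -1521 - 1*1881/3148 = -1521 - 1881/3148 = -4789989/3148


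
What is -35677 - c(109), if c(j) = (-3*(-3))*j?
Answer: -36658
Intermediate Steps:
c(j) = 9*j
-35677 - c(109) = -35677 - 9*109 = -35677 - 1*981 = -35677 - 981 = -36658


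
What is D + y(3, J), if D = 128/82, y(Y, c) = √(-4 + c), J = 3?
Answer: 64/41 + I ≈ 1.561 + 1.0*I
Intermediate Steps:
D = 64/41 (D = 128*(1/82) = 64/41 ≈ 1.5610)
D + y(3, J) = 64/41 + √(-4 + 3) = 64/41 + √(-1) = 64/41 + I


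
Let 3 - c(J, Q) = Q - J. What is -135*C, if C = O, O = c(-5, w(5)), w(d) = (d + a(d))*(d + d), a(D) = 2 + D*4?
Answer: 36720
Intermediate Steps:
a(D) = 2 + 4*D
w(d) = 2*d*(2 + 5*d) (w(d) = (d + (2 + 4*d))*(d + d) = (2 + 5*d)*(2*d) = 2*d*(2 + 5*d))
c(J, Q) = 3 + J - Q (c(J, Q) = 3 - (Q - J) = 3 + (J - Q) = 3 + J - Q)
O = -272 (O = 3 - 5 - 2*5*(2 + 5*5) = 3 - 5 - 2*5*(2 + 25) = 3 - 5 - 2*5*27 = 3 - 5 - 1*270 = 3 - 5 - 270 = -272)
C = -272
-135*C = -135*(-272) = 36720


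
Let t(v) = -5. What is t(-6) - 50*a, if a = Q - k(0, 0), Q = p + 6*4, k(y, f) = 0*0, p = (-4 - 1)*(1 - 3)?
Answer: -1705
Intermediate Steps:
p = 10 (p = -5*(-2) = 10)
k(y, f) = 0
Q = 34 (Q = 10 + 6*4 = 10 + 24 = 34)
a = 34 (a = 34 - 1*0 = 34 + 0 = 34)
t(-6) - 50*a = -5 - 50*34 = -5 - 1700 = -1705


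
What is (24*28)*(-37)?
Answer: -24864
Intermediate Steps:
(24*28)*(-37) = 672*(-37) = -24864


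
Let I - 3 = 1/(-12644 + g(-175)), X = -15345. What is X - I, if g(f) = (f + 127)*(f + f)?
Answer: -63786289/4156 ≈ -15348.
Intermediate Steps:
g(f) = 2*f*(127 + f) (g(f) = (127 + f)*(2*f) = 2*f*(127 + f))
I = 12469/4156 (I = 3 + 1/(-12644 + 2*(-175)*(127 - 175)) = 3 + 1/(-12644 + 2*(-175)*(-48)) = 3 + 1/(-12644 + 16800) = 3 + 1/4156 = 12469/4156 ≈ 3.0002)
X - I = -15345 - 1*12469/4156 = -15345 - 12469/4156 = -63786289/4156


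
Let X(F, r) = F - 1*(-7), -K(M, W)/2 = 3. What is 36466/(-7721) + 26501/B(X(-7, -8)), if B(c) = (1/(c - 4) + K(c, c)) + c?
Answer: -819368534/193025 ≈ -4244.9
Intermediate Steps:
K(M, W) = -6 (K(M, W) = -2*3 = -6)
X(F, r) = 7 + F (X(F, r) = F + 7 = 7 + F)
B(c) = -6 + c + 1/(-4 + c) (B(c) = (1/(c - 4) - 6) + c = (1/(-4 + c) - 6) + c = (-6 + 1/(-4 + c)) + c = -6 + c + 1/(-4 + c))
36466/(-7721) + 26501/B(X(-7, -8)) = 36466/(-7721) + 26501/(((25 + (7 - 7)² - 10*(7 - 7))/(-4 + (7 - 7)))) = 36466*(-1/7721) + 26501/(((25 + 0² - 10*0)/(-4 + 0))) = -36466/7721 + 26501/(((25 + 0 + 0)/(-4))) = -36466/7721 + 26501/((-¼*25)) = -36466/7721 + 26501/(-25/4) = -36466/7721 + 26501*(-4/25) = -36466/7721 - 106004/25 = -819368534/193025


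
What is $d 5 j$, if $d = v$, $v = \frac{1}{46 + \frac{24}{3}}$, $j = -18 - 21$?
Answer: $- \frac{65}{18} \approx -3.6111$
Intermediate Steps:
$j = -39$
$v = \frac{1}{54}$ ($v = \frac{1}{46 + 24 \cdot \frac{1}{3}} = \frac{1}{46 + 8} = \frac{1}{54} \approx 0.018519$)
$d = \frac{1}{54} \approx 0.018519$
$d 5 j = \frac{1}{54} \cdot 5 \left(-39\right) = \frac{5}{54} \left(-39\right) = - \frac{65}{18}$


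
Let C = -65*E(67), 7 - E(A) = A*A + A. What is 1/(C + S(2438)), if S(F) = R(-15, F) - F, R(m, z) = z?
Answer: 1/295685 ≈ 3.3820e-6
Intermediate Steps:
E(A) = 7 - A - A² (E(A) = 7 - (A*A + A) = 7 - (A² + A) = 7 - (A + A²) = 7 + (-A - A²) = 7 - A - A²)
C = 295685 (C = -65*(7 - 1*67 - 1*67²) = -65*(7 - 67 - 1*4489) = -65*(7 - 67 - 4489) = -65*(-4549) = 295685)
S(F) = 0 (S(F) = F - F = 0)
1/(C + S(2438)) = 1/(295685 + 0) = 1/295685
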